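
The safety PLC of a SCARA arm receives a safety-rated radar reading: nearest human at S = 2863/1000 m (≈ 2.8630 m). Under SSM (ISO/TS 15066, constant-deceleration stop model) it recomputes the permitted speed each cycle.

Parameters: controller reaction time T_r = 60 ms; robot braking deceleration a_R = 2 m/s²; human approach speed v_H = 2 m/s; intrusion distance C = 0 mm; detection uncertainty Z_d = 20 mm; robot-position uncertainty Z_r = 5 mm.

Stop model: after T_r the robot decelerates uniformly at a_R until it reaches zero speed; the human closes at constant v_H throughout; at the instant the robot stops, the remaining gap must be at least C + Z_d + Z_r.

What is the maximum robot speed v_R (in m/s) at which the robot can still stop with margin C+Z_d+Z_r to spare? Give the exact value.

collect terms ⇒ (1/4)·v_R² + (53/50)·v_R + (-1359/500) = 0
  disc = (53/50)² − 4·(1/4)·(-1359/500) = 2401/625 ; √disc = 49/25
  v_R = (−(53/50) + 49/25) / (2·(1/4)) = 9/5 m/s
check:
stop time T_s = (9/5)/2 = 0.9000 s
robot in T_r: 1.8000·0.0600 = 0.1080 m
robot covers 1.8000·0.9000 − ½·2.0000·0.9000² = 0.8100 m while stopping
human closes 2.0000·0.9600 = 1.9200 m
residual clearance needed = 0.0000+0.0200+0.0050 = 0.0250 m
sum ≈ 0.1080+0.8100+1.9200+0.0250 ≈ 2.8630 m = S ✓

v_R_max = 9/5 m/s = 1.8000 m/s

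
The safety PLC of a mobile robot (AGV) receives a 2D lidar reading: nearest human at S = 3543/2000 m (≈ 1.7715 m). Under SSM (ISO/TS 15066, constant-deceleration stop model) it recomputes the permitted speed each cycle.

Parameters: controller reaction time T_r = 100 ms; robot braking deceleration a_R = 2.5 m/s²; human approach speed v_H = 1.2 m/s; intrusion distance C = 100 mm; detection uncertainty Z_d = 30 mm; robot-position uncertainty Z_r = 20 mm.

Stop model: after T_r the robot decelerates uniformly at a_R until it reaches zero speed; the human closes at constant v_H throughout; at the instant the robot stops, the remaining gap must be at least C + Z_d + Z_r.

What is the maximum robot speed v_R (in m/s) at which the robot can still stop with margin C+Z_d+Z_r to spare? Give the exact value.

collect terms ⇒ (1/5)·v_R² + (29/50)·v_R + (-3003/2000) = 0
  disc = (29/50)² − 4·(1/5)·(-3003/2000) = 961/625 ; √disc = 31/25
  v_R = (−(29/50) + 31/25) / (2·(1/5)) = 33/20 m/s
check:
T_s = v_R/a_R = (33/20)/(5/2) = 0.6600 s
robot covers v_R·T_r = 1.6500·0.1000 = 0.1650 m before braking
robot under decel: 1.6500²/(2·2.5000) = 0.5445 m
human closes 1.2000·0.7600 = 0.9120 m
margins: 0.1000+0.0300+0.0200 = 0.1500 m
sum ≈ 0.1650+0.5445+0.9120+0.1500 ≈ 1.7715 m = S ✓

v_R_max = 33/20 m/s = 1.6500 m/s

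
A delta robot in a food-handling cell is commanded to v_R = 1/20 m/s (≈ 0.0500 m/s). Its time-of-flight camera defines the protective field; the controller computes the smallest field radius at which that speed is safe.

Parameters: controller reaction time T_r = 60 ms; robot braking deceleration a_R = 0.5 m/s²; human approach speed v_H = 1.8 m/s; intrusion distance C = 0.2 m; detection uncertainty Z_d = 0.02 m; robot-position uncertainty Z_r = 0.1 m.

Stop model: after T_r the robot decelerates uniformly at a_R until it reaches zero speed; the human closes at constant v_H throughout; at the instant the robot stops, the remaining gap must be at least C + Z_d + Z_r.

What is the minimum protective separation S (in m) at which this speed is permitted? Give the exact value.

S_min = 1227/2000 m = 0.6135 m

stop time T_s = (1/20)/(1/2) = 0.1000 s
robot covers v_R·T_r = 0.0500·0.0600 = 0.0030 m before braking
robot under decel: 0.0500²/(2·0.5000) = 0.0025 m
human over T_r+T_s: 1.8000·(0.0600+0.1000) = 0.2880 m
residual clearance needed = 0.2000+0.0200+0.1000 = 0.3200 m
S_min ≈ 0.0030+0.0025+0.2880+0.3200  ⇒  S_min = 1227/2000 m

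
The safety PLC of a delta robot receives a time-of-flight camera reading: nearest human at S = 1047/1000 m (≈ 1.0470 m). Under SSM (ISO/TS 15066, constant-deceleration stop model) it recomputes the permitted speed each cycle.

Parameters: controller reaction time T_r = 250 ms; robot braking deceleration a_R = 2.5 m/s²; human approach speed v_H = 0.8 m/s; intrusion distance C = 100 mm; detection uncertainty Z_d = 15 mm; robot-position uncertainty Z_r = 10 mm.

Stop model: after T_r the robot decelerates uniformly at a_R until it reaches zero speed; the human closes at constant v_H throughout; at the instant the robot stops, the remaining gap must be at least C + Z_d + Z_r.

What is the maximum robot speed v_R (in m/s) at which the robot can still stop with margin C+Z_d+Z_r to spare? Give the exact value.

at the boundary: (1/5)·v² + (57/100)·v + (-361/500) = 0
  disc = (57/100)² − 4·(1/5)·(-361/500) = 361/400 ; √disc = 19/20
  v_R = (−(57/100) + 19/20) / (2·(1/5)) = 19/20 m/s
check:
braking lasts T_s = (19/20)/(5/2) = 0.3800 s
robot covers v_R·T_r = 0.9500·0.2500 = 0.2375 m before braking
braking distance = 0.9500²/(2·2.5000) = 0.1805 m
person approaches 0.8000·(0.2500+0.3800) = 0.5040 m
C+Z_d+Z_r = 0.1000+0.0150+0.0100 = 0.1250 m
sum ≈ 0.2375+0.1805+0.5040+0.1250 ≈ 1.0470 m = S ✓

v_R_max = 19/20 m/s = 0.9500 m/s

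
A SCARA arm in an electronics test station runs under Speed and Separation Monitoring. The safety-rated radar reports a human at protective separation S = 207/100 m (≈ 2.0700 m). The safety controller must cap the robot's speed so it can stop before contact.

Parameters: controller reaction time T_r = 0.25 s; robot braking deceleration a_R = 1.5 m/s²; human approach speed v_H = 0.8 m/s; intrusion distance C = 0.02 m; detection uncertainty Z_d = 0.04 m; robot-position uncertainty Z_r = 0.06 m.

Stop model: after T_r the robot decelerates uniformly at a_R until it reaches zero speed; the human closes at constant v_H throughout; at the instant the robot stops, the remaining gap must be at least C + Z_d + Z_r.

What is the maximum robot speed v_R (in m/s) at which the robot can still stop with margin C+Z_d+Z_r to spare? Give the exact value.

collect terms ⇒ (1/3)·v_R² + (47/60)·v_R + (-7/4) = 0
  disc = (47/60)² − 4·(1/3)·(-7/4) = 10609/3600 ; √disc = 103/60
  v_R = (−(47/60) + 103/60) / (2·(1/3)) = 7/5 m/s
check:
braking lasts T_s = (7/5)/(3/2) = 0.9333 s
robot covers v_R·T_r = 1.4000·0.2500 = 0.3500 m before braking
robot under decel: 1.4000²/(2·1.5000) = 0.6533 m
human over T_r+T_s: 0.8000·(0.2500+0.9333) = 0.9467 m
margins: 0.0200+0.0400+0.0600 = 0.1200 m
sum ≈ 0.3500+0.6533+0.9467+0.1200 ≈ 2.0700 m = S ✓

v_R_max = 7/5 m/s = 1.4000 m/s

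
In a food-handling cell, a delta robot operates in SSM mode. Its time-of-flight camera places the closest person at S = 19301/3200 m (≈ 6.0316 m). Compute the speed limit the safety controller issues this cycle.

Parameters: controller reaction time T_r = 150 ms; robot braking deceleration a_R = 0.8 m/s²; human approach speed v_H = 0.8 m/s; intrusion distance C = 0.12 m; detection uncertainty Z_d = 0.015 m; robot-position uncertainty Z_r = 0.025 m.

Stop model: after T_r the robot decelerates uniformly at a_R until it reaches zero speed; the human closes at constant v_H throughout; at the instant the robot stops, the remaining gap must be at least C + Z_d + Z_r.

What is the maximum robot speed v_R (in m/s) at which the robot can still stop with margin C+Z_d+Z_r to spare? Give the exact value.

at the boundary: (5/8)·v² + (23/20)·v + (-3681/640) = 0
  disc = (23/20)² − 4·(5/8)·(-3681/640) = 100489/6400 ; √disc = 317/80
  v_R = (−(23/20) + 317/80) / (2·(5/8)) = 9/4 m/s
check:
T_s = v_R/a_R = (9/4)/(4/5) = 2.8125 s
robot in T_r: 2.2500·0.1500 = 0.3375 m
robot covers 2.2500·2.8125 − ½·0.8000·2.8125² = 3.1641 m while stopping
human over T_r+T_s: 0.8000·(0.1500+2.8125) = 2.3700 m
margins: 0.1200+0.0150+0.0250 = 0.1600 m
sum ≈ 0.3375+3.1641+2.3700+0.1600 ≈ 6.0316 m = S ✓

v_R_max = 9/4 m/s = 2.2500 m/s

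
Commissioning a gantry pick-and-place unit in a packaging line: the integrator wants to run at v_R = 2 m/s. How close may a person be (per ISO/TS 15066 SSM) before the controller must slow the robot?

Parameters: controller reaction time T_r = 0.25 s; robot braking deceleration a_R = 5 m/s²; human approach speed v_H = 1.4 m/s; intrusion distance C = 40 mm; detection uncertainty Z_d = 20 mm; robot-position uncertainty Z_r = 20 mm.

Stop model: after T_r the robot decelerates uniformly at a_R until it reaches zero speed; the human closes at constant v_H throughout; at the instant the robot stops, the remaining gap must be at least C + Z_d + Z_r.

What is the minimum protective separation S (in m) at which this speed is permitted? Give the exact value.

S_min = 189/100 m = 1.8900 m

T_s = v_R/a_R = 2/5 = 0.4000 s
robot in T_r: 2.0000·0.2500 = 0.5000 m
robot under decel: 2.0000²/(2·5.0000) = 0.4000 m
person approaches 1.4000·(0.2500+0.4000) = 0.9100 m
margins: 0.0400+0.0200+0.0200 = 0.0800 m
S_min ≈ 0.5000+0.4000+0.9100+0.0800  ⇒  S_min = 189/100 m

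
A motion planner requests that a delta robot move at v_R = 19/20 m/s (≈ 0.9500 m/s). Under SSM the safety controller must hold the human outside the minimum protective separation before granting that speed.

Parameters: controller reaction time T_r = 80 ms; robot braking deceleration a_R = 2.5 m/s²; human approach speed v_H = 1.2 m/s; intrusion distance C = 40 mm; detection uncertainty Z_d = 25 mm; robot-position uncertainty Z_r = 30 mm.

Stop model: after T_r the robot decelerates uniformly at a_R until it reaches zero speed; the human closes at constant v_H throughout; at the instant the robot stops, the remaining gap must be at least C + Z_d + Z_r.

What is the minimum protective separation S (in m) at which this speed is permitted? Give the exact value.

S_min = 1807/2000 m = 0.9035 m

braking lasts T_s = (19/20)/(5/2) = 0.3800 s
robot in T_r: 0.9500·0.0800 = 0.0760 m
robot under decel: 0.9500²/(2·2.5000) = 0.1805 m
human over T_r+T_s: 1.2000·(0.0800+0.3800) = 0.5520 m
margins: 0.0400+0.0250+0.0300 = 0.0950 m
S_min ≈ 0.0760+0.1805+0.5520+0.0950  ⇒  S_min = 1807/2000 m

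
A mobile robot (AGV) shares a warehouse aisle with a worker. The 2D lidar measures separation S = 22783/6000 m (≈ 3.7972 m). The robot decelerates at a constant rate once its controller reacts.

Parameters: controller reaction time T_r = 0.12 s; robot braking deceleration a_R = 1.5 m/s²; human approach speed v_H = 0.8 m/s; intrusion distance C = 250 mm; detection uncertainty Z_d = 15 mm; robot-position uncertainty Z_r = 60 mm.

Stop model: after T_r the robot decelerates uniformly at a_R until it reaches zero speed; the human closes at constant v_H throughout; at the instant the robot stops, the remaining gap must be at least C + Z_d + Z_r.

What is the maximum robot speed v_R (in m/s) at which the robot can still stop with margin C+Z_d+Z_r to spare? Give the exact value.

v_R_max = 47/20 m/s = 2.3500 m/s

collect terms ⇒ (1/3)·v_R² + (49/75)·v_R + (-20257/6000) = 0
  disc = (49/75)² − 4·(1/3)·(-20257/6000) = 12321/2500 ; √disc = 111/50
  v_R = (−(49/75) + 111/50) / (2·(1/3)) = 47/20 m/s
check:
T_s = v_R/a_R = (47/20)/(3/2) = 1.5667 s
reaction-phase robot travel = 2.3500·0.1200 = 0.2820 m
robot covers 2.3500·1.5667 − ½·1.5000·1.5667² = 1.8408 m while stopping
human over T_r+T_s: 0.8000·(0.1200+1.5667) = 1.3493 m
residual clearance needed = 0.2500+0.0150+0.0600 = 0.3250 m
sum ≈ 0.2820+1.8408+1.3493+0.3250 ≈ 3.7972 m = S ✓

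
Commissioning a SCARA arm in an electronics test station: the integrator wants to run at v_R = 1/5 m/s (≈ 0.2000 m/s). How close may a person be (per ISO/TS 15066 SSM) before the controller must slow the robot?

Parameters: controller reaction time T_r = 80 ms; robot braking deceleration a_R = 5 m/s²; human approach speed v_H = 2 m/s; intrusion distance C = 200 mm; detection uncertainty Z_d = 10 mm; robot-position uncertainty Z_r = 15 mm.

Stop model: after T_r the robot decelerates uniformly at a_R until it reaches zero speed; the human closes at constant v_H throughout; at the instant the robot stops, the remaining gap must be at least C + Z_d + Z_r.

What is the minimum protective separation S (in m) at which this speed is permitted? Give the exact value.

T_s = v_R/a_R = (1/5)/5 = 0.0400 s
reaction-phase robot travel = 0.2000·0.0800 = 0.0160 m
robot under decel: 0.2000²/(2·5.0000) = 0.0040 m
human closes 2.0000·0.1200 = 0.2400 m
residual clearance needed = 0.2000+0.0100+0.0150 = 0.2250 m
S_min ≈ 0.0160+0.0040+0.2400+0.2250  ⇒  S_min = 97/200 m

S_min = 97/200 m = 0.4850 m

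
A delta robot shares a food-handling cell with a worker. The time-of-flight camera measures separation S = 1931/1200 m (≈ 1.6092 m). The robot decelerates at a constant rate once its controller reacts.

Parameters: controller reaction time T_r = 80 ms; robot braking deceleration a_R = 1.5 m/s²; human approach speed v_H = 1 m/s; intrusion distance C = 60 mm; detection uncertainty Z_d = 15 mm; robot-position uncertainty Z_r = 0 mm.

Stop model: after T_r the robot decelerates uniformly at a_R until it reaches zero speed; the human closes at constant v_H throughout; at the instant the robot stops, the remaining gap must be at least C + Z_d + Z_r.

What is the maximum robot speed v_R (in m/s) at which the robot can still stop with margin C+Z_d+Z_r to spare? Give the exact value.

v_R_max = 5/4 m/s = 1.2500 m/s

quadratic (1/3)·v² + (56/75)·v + (-349/240) = 0
  disc = (56/75)² − 4·(1/3)·(-349/240) = 6241/2500 ; √disc = 79/50
  v_R = (−(56/75) + 79/50) / (2·(1/3)) = 5/4 m/s
check:
braking lasts T_s = (5/4)/(3/2) = 0.8333 s
robot covers v_R·T_r = 1.2500·0.0800 = 0.1000 m before braking
braking distance = 1.2500²/(2·1.5000) = 0.5208 m
person approaches 1.0000·(0.0800+0.8333) = 0.9133 m
margins: 0.0600+0.0150+0.0000 = 0.0750 m
sum ≈ 0.1000+0.5208+0.9133+0.0750 ≈ 1.6092 m = S ✓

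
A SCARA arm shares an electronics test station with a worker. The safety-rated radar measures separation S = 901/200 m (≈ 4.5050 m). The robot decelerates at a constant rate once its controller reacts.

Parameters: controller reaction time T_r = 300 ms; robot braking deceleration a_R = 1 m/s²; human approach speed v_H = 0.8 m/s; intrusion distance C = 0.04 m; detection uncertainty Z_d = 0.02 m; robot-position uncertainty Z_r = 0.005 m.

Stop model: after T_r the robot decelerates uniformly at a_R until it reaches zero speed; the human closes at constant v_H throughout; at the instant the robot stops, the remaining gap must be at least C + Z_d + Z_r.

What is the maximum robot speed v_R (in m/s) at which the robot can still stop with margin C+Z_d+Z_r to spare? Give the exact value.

at the boundary: (1/2)·v² + (11/10)·v + (-21/5) = 0
  disc = (11/10)² − 4·(1/2)·(-21/5) = 961/100 ; √disc = 31/10
  v_R = (−(11/10) + 31/10) / (2·(1/2)) = 2 m/s
check:
T_s = v_R/a_R = 2/1 = 2.0000 s
robot covers v_R·T_r = 2.0000·0.3000 = 0.6000 m before braking
braking distance = 2.0000²/(2·1.0000) = 2.0000 m
human over T_r+T_s: 0.8000·(0.3000+2.0000) = 1.8400 m
residual clearance needed = 0.0400+0.0200+0.0050 = 0.0650 m
sum ≈ 0.6000+2.0000+1.8400+0.0650 ≈ 4.5050 m = S ✓

v_R_max = 2 m/s = 2.0000 m/s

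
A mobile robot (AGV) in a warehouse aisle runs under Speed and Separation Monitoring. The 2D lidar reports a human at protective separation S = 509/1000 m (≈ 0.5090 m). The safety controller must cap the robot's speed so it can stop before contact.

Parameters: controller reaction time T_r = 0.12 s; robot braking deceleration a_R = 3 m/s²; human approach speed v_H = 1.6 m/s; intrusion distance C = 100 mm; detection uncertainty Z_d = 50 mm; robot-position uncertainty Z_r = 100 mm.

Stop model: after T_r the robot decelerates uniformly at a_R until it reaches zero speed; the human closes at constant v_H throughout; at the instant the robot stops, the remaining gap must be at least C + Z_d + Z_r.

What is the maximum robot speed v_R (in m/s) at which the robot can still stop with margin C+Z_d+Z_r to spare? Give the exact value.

at the boundary: (1/6)·v² + (49/75)·v + (-67/1000) = 0
  disc = (49/75)² − 4·(1/6)·(-67/1000) = 10609/22500 ; √disc = 103/150
  v_R = (−(49/75) + 103/150) / (2·(1/6)) = 1/10 m/s
check:
braking lasts T_s = (1/10)/3 = 0.0333 s
reaction-phase robot travel = 0.1000·0.1200 = 0.0120 m
robot under decel: 0.1000²/(2·3.0000) = 0.0017 m
person approaches 1.6000·(0.1200+0.0333) = 0.2453 m
margins: 0.1000+0.0500+0.1000 = 0.2500 m
sum ≈ 0.0120+0.0017+0.2453+0.2500 ≈ 0.5090 m = S ✓

v_R_max = 1/10 m/s = 0.1000 m/s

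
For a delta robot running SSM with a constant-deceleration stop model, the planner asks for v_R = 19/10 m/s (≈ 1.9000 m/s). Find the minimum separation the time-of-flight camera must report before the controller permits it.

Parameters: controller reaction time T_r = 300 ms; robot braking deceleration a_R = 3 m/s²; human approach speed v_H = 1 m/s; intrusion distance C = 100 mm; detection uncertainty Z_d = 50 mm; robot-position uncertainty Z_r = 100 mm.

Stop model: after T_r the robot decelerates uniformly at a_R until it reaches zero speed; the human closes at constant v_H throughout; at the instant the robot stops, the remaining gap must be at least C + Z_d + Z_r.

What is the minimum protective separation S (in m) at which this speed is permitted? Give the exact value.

T_s = v_R/a_R = (19/10)/3 = 0.6333 s
reaction-phase robot travel = 1.9000·0.3000 = 0.5700 m
robot covers 1.9000·0.6333 − ½·3.0000·0.6333² = 0.6017 m while stopping
person approaches 1.0000·(0.3000+0.6333) = 0.9333 m
C+Z_d+Z_r = 0.1000+0.0500+0.1000 = 0.2500 m
S_min ≈ 0.5700+0.6017+0.9333+0.2500  ⇒  S_min = 471/200 m

S_min = 471/200 m = 2.3550 m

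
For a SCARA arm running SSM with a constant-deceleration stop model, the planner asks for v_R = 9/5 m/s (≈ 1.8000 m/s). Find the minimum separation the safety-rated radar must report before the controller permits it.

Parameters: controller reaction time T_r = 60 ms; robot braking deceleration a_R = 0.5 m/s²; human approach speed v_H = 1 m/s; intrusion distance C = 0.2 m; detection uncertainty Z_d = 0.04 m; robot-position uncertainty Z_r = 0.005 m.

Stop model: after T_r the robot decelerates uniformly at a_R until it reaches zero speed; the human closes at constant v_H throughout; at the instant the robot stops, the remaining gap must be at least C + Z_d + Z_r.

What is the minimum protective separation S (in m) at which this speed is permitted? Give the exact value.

braking lasts T_s = (9/5)/(1/2) = 3.6000 s
reaction-phase robot travel = 1.8000·0.0600 = 0.1080 m
braking distance = 1.8000²/(2·0.5000) = 3.2400 m
human over T_r+T_s: 1.0000·(0.0600+3.6000) = 3.6600 m
margins: 0.2000+0.0400+0.0050 = 0.2450 m
S_min ≈ 0.1080+3.2400+3.6600+0.2450  ⇒  S_min = 7253/1000 m

S_min = 7253/1000 m = 7.2530 m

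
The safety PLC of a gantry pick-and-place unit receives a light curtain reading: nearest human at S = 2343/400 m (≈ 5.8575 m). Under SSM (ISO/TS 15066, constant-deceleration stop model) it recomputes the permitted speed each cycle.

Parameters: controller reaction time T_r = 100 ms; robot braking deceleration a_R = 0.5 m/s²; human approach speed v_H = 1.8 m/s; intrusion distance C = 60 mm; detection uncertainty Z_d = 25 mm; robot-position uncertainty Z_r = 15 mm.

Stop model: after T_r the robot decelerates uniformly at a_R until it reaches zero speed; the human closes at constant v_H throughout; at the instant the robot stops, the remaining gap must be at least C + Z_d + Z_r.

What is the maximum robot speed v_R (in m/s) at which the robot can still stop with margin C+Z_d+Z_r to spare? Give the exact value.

v_R_max = 23/20 m/s = 1.1500 m/s

quadratic (1)·v² + (37/10)·v + (-2231/400) = 0
  disc = (37/10)² − 4·(1)·(-2231/400) = 36 ; √disc = 6
  v_R = (−(37/10) + 6) / (2·(1)) = 23/20 m/s
check:
T_s = v_R/a_R = (23/20)/(1/2) = 2.3000 s
robot covers v_R·T_r = 1.1500·0.1000 = 0.1150 m before braking
robot covers 1.1500·2.3000 − ½·0.5000·2.3000² = 1.3225 m while stopping
human over T_r+T_s: 1.8000·(0.1000+2.3000) = 4.3200 m
residual clearance needed = 0.0600+0.0250+0.0150 = 0.1000 m
sum ≈ 0.1150+1.3225+4.3200+0.1000 ≈ 5.8575 m = S ✓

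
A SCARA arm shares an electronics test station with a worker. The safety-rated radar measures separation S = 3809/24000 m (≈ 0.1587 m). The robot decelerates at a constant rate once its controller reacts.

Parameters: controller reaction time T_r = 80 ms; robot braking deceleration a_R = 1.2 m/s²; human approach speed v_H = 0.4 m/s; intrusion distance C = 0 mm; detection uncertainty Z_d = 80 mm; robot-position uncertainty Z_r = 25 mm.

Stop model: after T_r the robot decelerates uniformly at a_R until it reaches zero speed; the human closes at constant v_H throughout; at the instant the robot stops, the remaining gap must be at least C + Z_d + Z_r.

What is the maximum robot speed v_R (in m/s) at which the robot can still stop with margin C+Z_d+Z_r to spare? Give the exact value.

v_R_max = 1/20 m/s = 0.0500 m/s

quadratic (5/12)·v² + (31/75)·v + (-521/24000) = 0
  disc = (31/75)² − 4·(5/12)·(-521/24000) = 8281/40000 ; √disc = 91/200
  v_R = (−(31/75) + 91/200) / (2·(5/12)) = 1/20 m/s
check:
T_s = v_R/a_R = (1/20)/(6/5) = 0.0417 s
robot in T_r: 0.0500·0.0800 = 0.0040 m
robot covers 0.0500·0.0417 − ½·1.2000·0.0417² = 0.0010 m while stopping
human closes 0.4000·0.1217 = 0.0487 m
C+Z_d+Z_r = 0.0000+0.0800+0.0250 = 0.1050 m
sum ≈ 0.0040+0.0010+0.0487+0.1050 ≈ 0.1587 m = S ✓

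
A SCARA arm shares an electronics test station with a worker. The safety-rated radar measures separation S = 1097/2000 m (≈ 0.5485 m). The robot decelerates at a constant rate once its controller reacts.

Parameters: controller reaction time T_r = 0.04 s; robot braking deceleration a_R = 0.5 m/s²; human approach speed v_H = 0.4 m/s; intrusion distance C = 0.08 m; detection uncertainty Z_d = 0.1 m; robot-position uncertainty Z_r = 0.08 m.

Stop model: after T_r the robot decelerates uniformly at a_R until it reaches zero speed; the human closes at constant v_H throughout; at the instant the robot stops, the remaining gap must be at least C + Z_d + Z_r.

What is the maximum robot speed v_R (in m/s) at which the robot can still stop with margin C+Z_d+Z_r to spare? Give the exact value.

v_R_max = 1/4 m/s = 0.2500 m/s

at the boundary: (1)·v² + (21/25)·v + (-109/400) = 0
  disc = (21/25)² − 4·(1)·(-109/400) = 4489/2500 ; √disc = 67/50
  v_R = (−(21/25) + 67/50) / (2·(1)) = 1/4 m/s
check:
braking lasts T_s = (1/4)/(1/2) = 0.5000 s
robot in T_r: 0.2500·0.0400 = 0.0100 m
braking distance = 0.2500²/(2·0.5000) = 0.0625 m
human over T_r+T_s: 0.4000·(0.0400+0.5000) = 0.2160 m
residual clearance needed = 0.0800+0.1000+0.0800 = 0.2600 m
sum ≈ 0.0100+0.0625+0.2160+0.2600 ≈ 0.5485 m = S ✓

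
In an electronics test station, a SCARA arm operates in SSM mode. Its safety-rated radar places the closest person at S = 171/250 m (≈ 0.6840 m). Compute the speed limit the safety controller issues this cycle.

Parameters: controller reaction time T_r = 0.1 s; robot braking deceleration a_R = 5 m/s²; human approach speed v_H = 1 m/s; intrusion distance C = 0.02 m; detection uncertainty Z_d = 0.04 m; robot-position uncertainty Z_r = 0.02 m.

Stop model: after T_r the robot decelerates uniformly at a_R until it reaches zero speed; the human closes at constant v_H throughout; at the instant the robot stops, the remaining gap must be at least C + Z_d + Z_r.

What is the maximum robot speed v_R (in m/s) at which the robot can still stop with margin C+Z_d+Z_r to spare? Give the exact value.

at the boundary: (1/10)·v² + (3/10)·v + (-63/125) = 0
  disc = (3/10)² − 4·(1/10)·(-63/125) = 729/2500 ; √disc = 27/50
  v_R = (−(3/10) + 27/50) / (2·(1/10)) = 6/5 m/s
check:
stop time T_s = (6/5)/5 = 0.2400 s
robot in T_r: 1.2000·0.1000 = 0.1200 m
robot covers 1.2000·0.2400 − ½·5.0000·0.2400² = 0.1440 m while stopping
human closes 1.0000·0.3400 = 0.3400 m
residual clearance needed = 0.0200+0.0400+0.0200 = 0.0800 m
sum ≈ 0.1200+0.1440+0.3400+0.0800 ≈ 0.6840 m = S ✓

v_R_max = 6/5 m/s = 1.2000 m/s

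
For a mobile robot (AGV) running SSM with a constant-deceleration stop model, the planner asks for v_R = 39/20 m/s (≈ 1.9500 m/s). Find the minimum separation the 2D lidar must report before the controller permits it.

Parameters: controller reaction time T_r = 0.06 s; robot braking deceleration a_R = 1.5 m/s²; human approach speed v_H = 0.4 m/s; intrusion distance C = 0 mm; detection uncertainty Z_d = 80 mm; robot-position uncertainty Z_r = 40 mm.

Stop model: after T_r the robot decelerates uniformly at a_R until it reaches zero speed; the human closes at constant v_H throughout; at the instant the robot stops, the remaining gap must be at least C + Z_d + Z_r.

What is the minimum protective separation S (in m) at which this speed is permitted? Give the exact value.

S_min = 4097/2000 m = 2.0485 m

stop time T_s = (39/20)/(3/2) = 1.3000 s
robot covers v_R·T_r = 1.9500·0.0600 = 0.1170 m before braking
robot covers 1.9500·1.3000 − ½·1.5000·1.3000² = 1.2675 m while stopping
person approaches 0.4000·(0.0600+1.3000) = 0.5440 m
residual clearance needed = 0.0000+0.0800+0.0400 = 0.1200 m
S_min ≈ 0.1170+1.2675+0.5440+0.1200  ⇒  S_min = 4097/2000 m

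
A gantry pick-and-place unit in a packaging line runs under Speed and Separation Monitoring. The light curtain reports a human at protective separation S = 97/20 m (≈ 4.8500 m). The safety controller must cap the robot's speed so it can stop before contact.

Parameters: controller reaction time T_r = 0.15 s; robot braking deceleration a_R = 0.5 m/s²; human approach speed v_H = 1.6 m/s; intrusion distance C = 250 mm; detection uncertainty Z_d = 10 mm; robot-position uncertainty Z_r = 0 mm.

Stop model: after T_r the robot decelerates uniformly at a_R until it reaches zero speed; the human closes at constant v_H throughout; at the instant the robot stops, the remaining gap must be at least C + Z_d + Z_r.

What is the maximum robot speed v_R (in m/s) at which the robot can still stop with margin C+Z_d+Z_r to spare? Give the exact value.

v_R_max = 1 m/s = 1.0000 m/s

at the boundary: (1)·v² + (67/20)·v + (-87/20) = 0
  disc = (67/20)² − 4·(1)·(-87/20) = 11449/400 ; √disc = 107/20
  v_R = (−(67/20) + 107/20) / (2·(1)) = 1 m/s
check:
T_s = v_R/a_R = 1/(1/2) = 2.0000 s
reaction-phase robot travel = 1.0000·0.1500 = 0.1500 m
braking distance = 1.0000²/(2·0.5000) = 1.0000 m
human closes 1.6000·2.1500 = 3.4400 m
residual clearance needed = 0.2500+0.0100+0.0000 = 0.2600 m
sum ≈ 0.1500+1.0000+3.4400+0.2600 ≈ 4.8500 m = S ✓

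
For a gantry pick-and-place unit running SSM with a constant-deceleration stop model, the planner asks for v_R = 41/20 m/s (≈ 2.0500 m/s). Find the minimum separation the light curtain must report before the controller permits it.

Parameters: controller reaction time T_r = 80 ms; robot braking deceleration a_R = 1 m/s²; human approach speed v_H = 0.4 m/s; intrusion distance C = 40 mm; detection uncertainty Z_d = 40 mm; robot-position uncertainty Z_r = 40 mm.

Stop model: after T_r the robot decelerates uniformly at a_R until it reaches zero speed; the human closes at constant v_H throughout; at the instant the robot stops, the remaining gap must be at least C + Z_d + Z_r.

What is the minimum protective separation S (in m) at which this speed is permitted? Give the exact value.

S_min = 12949/4000 m = 3.2372 m

T_s = v_R/a_R = (41/20)/1 = 2.0500 s
robot in T_r: 2.0500·0.0800 = 0.1640 m
braking distance = 2.0500²/(2·1.0000) = 2.1012 m
human closes 0.4000·2.1300 = 0.8520 m
margins: 0.0400+0.0400+0.0400 = 0.1200 m
S_min ≈ 0.1640+2.1012+0.8520+0.1200  ⇒  S_min = 12949/4000 m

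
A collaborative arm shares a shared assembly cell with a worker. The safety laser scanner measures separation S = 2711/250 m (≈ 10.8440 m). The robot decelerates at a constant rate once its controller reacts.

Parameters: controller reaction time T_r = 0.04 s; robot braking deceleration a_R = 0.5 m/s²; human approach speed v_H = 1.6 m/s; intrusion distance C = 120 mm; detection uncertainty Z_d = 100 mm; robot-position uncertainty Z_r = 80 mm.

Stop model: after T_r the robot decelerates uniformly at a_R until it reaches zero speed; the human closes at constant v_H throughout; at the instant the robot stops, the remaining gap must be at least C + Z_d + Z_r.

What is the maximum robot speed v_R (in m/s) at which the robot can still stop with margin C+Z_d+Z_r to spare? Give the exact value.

v_R_max = 2 m/s = 2.0000 m/s

collect terms ⇒ (1)·v_R² + (81/25)·v_R + (-262/25) = 0
  disc = (81/25)² − 4·(1)·(-262/25) = 32761/625 ; √disc = 181/25
  v_R = (−(81/25) + 181/25) / (2·(1)) = 2 m/s
check:
braking lasts T_s = 2/(1/2) = 4.0000 s
reaction-phase robot travel = 2.0000·0.0400 = 0.0800 m
robot under decel: 2.0000²/(2·0.5000) = 4.0000 m
human closes 1.6000·4.0400 = 6.4640 m
margins: 0.1200+0.1000+0.0800 = 0.3000 m
sum ≈ 0.0800+4.0000+6.4640+0.3000 ≈ 10.8440 m = S ✓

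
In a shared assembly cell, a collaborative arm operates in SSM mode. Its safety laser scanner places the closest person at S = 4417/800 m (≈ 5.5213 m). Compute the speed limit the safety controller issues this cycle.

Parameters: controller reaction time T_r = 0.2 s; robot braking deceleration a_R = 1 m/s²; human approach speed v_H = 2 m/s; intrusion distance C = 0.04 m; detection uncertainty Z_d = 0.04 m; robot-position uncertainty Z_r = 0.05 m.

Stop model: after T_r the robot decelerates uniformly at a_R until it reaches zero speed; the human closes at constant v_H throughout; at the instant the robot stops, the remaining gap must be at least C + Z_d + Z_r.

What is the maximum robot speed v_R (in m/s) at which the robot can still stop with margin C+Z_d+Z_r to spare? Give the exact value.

v_R_max = 33/20 m/s = 1.6500 m/s

collect terms ⇒ (1/2)·v_R² + (11/5)·v_R + (-3993/800) = 0
  disc = (11/5)² − 4·(1/2)·(-3993/800) = 5929/400 ; √disc = 77/20
  v_R = (−(11/5) + 77/20) / (2·(1/2)) = 33/20 m/s
check:
stop time T_s = (33/20)/1 = 1.6500 s
reaction-phase robot travel = 1.6500·0.2000 = 0.3300 m
braking distance = 1.6500²/(2·1.0000) = 1.3613 m
person approaches 2.0000·(0.2000+1.6500) = 3.7000 m
residual clearance needed = 0.0400+0.0400+0.0500 = 0.1300 m
sum ≈ 0.3300+1.3613+3.7000+0.1300 ≈ 5.5213 m = S ✓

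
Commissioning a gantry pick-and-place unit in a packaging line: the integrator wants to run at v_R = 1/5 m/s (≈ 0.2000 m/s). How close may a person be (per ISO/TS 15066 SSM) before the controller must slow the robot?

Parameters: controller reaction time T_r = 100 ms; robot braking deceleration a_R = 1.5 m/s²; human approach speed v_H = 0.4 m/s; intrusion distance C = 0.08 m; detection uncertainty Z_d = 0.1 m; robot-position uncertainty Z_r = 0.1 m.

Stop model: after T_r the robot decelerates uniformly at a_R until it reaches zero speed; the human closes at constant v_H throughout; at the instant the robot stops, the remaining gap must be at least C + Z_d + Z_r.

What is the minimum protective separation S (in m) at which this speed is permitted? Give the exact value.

S_min = 61/150 m = 0.4067 m

braking lasts T_s = (1/5)/(3/2) = 0.1333 s
robot covers v_R·T_r = 0.2000·0.1000 = 0.0200 m before braking
robot under decel: 0.2000²/(2·1.5000) = 0.0133 m
person approaches 0.4000·(0.1000+0.1333) = 0.0933 m
residual clearance needed = 0.0800+0.1000+0.1000 = 0.2800 m
S_min ≈ 0.0200+0.0133+0.0933+0.2800  ⇒  S_min = 61/150 m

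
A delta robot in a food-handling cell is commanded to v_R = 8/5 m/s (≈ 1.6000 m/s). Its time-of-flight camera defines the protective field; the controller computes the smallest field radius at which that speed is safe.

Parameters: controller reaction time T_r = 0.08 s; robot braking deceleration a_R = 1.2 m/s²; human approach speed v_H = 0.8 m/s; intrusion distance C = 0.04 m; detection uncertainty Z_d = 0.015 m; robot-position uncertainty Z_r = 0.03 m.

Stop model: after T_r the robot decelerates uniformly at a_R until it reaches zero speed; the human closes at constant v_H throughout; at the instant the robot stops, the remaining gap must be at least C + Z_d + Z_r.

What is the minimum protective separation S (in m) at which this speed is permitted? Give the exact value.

stop time T_s = (8/5)/(6/5) = 1.3333 s
robot in T_r: 1.6000·0.0800 = 0.1280 m
braking distance = 1.6000²/(2·1.2000) = 1.0667 m
person approaches 0.8000·(0.0800+1.3333) = 1.1307 m
C+Z_d+Z_r = 0.0400+0.0150+0.0300 = 0.0850 m
S_min ≈ 0.1280+1.0667+1.1307+0.0850  ⇒  S_min = 7231/3000 m

S_min = 7231/3000 m = 2.4103 m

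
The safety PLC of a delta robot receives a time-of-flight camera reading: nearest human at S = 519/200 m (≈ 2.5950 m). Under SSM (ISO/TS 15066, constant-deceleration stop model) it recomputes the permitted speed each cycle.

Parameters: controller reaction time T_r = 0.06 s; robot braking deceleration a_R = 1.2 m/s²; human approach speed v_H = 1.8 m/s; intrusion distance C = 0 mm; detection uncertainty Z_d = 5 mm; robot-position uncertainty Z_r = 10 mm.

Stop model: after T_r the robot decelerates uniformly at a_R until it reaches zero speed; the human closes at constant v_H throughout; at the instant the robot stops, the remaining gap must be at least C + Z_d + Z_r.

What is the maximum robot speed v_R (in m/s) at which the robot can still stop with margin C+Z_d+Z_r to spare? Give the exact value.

v_R_max = 6/5 m/s = 1.2000 m/s

collect terms ⇒ (5/12)·v_R² + (39/25)·v_R + (-309/125) = 0
  disc = (39/25)² − 4·(5/12)·(-309/125) = 4096/625 ; √disc = 64/25
  v_R = (−(39/25) + 64/25) / (2·(5/12)) = 6/5 m/s
check:
braking lasts T_s = (6/5)/(6/5) = 1.0000 s
robot in T_r: 1.2000·0.0600 = 0.0720 m
robot under decel: 1.2000²/(2·1.2000) = 0.6000 m
human closes 1.8000·1.0600 = 1.9080 m
margins: 0.0000+0.0050+0.0100 = 0.0150 m
sum ≈ 0.0720+0.6000+1.9080+0.0150 ≈ 2.5950 m = S ✓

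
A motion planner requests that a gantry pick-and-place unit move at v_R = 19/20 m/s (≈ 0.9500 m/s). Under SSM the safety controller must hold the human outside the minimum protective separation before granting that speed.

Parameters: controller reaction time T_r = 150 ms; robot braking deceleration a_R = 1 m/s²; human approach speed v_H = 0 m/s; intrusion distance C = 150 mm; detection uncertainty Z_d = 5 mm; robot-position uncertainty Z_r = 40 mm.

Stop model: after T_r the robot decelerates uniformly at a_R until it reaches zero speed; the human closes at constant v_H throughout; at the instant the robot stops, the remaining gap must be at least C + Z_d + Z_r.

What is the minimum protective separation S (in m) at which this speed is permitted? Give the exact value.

S_min = 631/800 m = 0.7887 m

stop time T_s = (19/20)/1 = 0.9500 s
robot in T_r: 0.9500·0.1500 = 0.1425 m
braking distance = 0.9500²/(2·1.0000) = 0.4512 m
human over T_r+T_s: 0.0000·(0.1500+0.9500) = 0.0000 m
residual clearance needed = 0.1500+0.0050+0.0400 = 0.1950 m
S_min ≈ 0.1425+0.4512+0.0000+0.1950  ⇒  S_min = 631/800 m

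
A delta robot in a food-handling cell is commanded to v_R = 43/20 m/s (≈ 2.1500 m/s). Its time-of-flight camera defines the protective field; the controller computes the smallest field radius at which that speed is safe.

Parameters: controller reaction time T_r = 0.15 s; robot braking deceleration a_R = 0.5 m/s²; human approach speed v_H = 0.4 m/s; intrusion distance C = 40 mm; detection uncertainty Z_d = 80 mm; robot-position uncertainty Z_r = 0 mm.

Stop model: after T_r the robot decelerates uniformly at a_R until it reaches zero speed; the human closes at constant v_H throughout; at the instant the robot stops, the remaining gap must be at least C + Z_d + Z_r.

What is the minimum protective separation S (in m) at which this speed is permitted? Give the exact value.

S_min = 1369/200 m = 6.8450 m

stop time T_s = (43/20)/(1/2) = 4.3000 s
robot covers v_R·T_r = 2.1500·0.1500 = 0.3225 m before braking
braking distance = 2.1500²/(2·0.5000) = 4.6225 m
human over T_r+T_s: 0.4000·(0.1500+4.3000) = 1.7800 m
margins: 0.0400+0.0800+0.0000 = 0.1200 m
S_min ≈ 0.3225+4.6225+1.7800+0.1200  ⇒  S_min = 1369/200 m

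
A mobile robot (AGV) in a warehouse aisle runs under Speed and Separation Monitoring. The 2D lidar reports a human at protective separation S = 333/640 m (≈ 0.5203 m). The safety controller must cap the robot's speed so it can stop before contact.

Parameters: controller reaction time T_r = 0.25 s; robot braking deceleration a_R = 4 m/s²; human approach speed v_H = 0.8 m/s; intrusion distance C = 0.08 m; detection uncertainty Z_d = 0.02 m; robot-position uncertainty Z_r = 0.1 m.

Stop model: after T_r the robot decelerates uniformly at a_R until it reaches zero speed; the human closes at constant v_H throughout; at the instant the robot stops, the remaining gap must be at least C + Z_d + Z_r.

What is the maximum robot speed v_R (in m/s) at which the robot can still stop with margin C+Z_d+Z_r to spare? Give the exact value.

quadratic (1/8)·v² + (9/20)·v + (-77/640) = 0
  disc = (9/20)² − 4·(1/8)·(-77/640) = 1681/6400 ; √disc = 41/80
  v_R = (−(9/20) + 41/80) / (2·(1/8)) = 1/4 m/s
check:
T_s = v_R/a_R = (1/4)/4 = 0.0625 s
robot in T_r: 0.2500·0.2500 = 0.0625 m
robot covers 0.2500·0.0625 − ½·4.0000·0.0625² = 0.0078 m while stopping
person approaches 0.8000·(0.2500+0.0625) = 0.2500 m
C+Z_d+Z_r = 0.0800+0.0200+0.1000 = 0.2000 m
sum ≈ 0.0625+0.0078+0.2500+0.2000 ≈ 0.5203 m = S ✓

v_R_max = 1/4 m/s = 0.2500 m/s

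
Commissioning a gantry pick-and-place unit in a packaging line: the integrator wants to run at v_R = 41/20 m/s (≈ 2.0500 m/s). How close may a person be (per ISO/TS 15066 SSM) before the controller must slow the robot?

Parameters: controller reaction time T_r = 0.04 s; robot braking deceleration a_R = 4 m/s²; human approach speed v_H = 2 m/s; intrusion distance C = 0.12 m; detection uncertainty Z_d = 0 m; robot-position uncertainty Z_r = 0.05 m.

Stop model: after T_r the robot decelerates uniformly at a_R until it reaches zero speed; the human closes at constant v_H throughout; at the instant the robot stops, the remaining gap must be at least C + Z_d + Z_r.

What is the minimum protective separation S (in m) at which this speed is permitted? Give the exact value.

S_min = 30117/16000 m = 1.8823 m

braking lasts T_s = (41/20)/4 = 0.5125 s
reaction-phase robot travel = 2.0500·0.0400 = 0.0820 m
braking distance = 2.0500²/(2·4.0000) = 0.5253 m
person approaches 2.0000·(0.0400+0.5125) = 1.1050 m
residual clearance needed = 0.1200+0.0000+0.0500 = 0.1700 m
S_min ≈ 0.0820+0.5253+1.1050+0.1700  ⇒  S_min = 30117/16000 m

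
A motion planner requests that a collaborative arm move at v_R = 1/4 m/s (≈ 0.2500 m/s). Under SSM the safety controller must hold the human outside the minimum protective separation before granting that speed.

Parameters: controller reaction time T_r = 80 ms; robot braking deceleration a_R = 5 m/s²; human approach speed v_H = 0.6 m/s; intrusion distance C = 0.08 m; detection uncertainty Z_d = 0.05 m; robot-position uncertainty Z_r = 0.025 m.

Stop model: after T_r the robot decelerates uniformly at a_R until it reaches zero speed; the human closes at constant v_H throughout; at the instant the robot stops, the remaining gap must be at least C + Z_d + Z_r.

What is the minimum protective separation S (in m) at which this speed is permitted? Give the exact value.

stop time T_s = (1/4)/5 = 0.0500 s
robot covers v_R·T_r = 0.2500·0.0800 = 0.0200 m before braking
robot covers 0.2500·0.0500 − ½·5.0000·0.0500² = 0.0063 m while stopping
person approaches 0.6000·(0.0800+0.0500) = 0.0780 m
residual clearance needed = 0.0800+0.0500+0.0250 = 0.1550 m
S_min ≈ 0.0200+0.0063+0.0780+0.1550  ⇒  S_min = 1037/4000 m

S_min = 1037/4000 m = 0.2592 m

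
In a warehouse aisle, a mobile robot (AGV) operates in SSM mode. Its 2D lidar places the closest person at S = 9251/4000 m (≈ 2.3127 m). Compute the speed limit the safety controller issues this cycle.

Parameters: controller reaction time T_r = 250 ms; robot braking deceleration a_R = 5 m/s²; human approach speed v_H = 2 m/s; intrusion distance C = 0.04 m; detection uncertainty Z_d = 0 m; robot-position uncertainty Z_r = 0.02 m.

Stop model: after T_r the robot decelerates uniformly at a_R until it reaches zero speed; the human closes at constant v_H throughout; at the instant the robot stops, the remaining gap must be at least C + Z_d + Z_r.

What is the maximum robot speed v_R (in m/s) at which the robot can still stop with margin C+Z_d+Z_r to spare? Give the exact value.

quadratic (1/10)·v² + (13/20)·v + (-7011/4000) = 0
  disc = (13/20)² − 4·(1/10)·(-7011/4000) = 2809/2500 ; √disc = 53/50
  v_R = (−(13/20) + 53/50) / (2·(1/10)) = 41/20 m/s
check:
stop time T_s = (41/20)/5 = 0.4100 s
robot in T_r: 2.0500·0.2500 = 0.5125 m
braking distance = 2.0500²/(2·5.0000) = 0.4203 m
person approaches 2.0000·(0.2500+0.4100) = 1.3200 m
residual clearance needed = 0.0400+0.0000+0.0200 = 0.0600 m
sum ≈ 0.5125+0.4203+1.3200+0.0600 ≈ 2.3127 m = S ✓

v_R_max = 41/20 m/s = 2.0500 m/s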